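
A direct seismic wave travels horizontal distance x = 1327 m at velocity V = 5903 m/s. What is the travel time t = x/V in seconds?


t = x / V
= 1327 / 5903
= 0.2248 s

0.2248


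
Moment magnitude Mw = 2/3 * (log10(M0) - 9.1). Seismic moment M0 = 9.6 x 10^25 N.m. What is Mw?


log10(M0) = log10(9.6 x 10^25) = 25.9823
Mw = 2/3 * (25.9823 - 9.1)
= 2/3 * 16.8823
= 11.25

11.25


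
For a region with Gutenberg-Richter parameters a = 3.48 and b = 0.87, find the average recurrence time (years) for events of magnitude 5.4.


log10(N) = 3.48 - 0.87*5.4 = -1.218
N = 10^-1.218 = 0.060534
T = 1/N = 1/0.060534 = 16.5196 years

16.5196


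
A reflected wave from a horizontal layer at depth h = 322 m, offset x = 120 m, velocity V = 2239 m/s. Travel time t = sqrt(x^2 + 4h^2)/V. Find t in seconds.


x^2 + 4h^2 = 120^2 + 4*322^2 = 14400 + 414736 = 429136
sqrt(429136) = 655.0847
t = 655.0847 / 2239 = 0.2926 s

0.2926


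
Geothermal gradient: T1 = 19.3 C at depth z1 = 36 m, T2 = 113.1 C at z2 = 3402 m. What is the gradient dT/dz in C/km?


dT = 113.1 - 19.3 = 93.8 C
dz = 3402 - 36 = 3366 m
gradient = dT/dz * 1000 = 93.8/3366 * 1000 = 27.8669 C/km

27.8669


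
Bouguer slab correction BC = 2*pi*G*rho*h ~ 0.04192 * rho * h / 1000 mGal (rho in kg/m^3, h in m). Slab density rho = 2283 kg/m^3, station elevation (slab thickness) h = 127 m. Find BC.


BC = 0.04192 * rho * h / 1000
= 0.04192 * 2283 * 127 / 1000
= 12.1543 mGal

12.1543


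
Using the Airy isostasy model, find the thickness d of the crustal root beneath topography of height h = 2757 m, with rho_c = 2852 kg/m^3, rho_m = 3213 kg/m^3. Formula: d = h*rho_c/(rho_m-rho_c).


rho_m - rho_c = 3213 - 2852 = 361
d = 2757 * 2852 / 361
= 7862964 / 361
= 21781.06 m

21781.06


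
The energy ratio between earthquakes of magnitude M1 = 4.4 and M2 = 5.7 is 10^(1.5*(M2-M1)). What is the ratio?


M2 - M1 = 5.7 - 4.4 = 1.3
1.5 * 1.3 = 1.95
ratio = 10^1.95 = 89.13

89.13


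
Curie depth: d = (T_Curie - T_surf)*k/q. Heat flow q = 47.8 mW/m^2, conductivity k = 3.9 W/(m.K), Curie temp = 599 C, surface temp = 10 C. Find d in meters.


T_Curie - T_surf = 599 - 10 = 589 C
Convert q to W/m^2: 47.8 mW/m^2 = 0.0478 W/m^2
d = 589 * 3.9 / 0.0478 = 48056.49 m

48056.49


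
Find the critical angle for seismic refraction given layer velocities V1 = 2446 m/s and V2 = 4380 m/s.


V1/V2 = 2446/4380 = 0.558447
theta_c = arcsin(0.558447) = 33.9485 degrees

33.9485


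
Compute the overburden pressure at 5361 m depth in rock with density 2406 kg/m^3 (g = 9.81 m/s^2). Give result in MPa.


P = rho * g * z / 1e6
= 2406 * 9.81 * 5361 / 1e6
= 126534932.46 / 1e6
= 126.5349 MPa

126.5349


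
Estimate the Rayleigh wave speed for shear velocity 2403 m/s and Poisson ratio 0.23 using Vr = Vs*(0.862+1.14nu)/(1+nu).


Numerator factor = 0.862 + 1.14*0.23 = 1.1242
Denominator = 1 + 0.23 = 1.23
Vr = 2403 * 1.1242 / 1.23 = 2196.3 m/s

2196.3


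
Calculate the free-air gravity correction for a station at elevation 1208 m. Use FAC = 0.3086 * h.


FAC = 0.3086 * h
= 0.3086 * 1208
= 372.7888 mGal

372.7888


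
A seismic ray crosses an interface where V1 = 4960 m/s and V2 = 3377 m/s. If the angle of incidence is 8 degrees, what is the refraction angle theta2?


sin(theta1) = sin(8 deg) = 0.139173
sin(theta2) = V2/V1 * sin(theta1) = 3377/4960 * 0.139173 = 0.094756
theta2 = arcsin(0.094756) = 5.4373 degrees

5.4373


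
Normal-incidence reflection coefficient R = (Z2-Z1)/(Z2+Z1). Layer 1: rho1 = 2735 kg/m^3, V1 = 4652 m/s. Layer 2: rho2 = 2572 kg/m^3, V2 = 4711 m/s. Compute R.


Z1 = 2735 * 4652 = 12723220
Z2 = 2572 * 4711 = 12116692
R = (12116692 - 12723220) / (12116692 + 12723220) = -606528 / 24839912 = -0.0244

-0.0244


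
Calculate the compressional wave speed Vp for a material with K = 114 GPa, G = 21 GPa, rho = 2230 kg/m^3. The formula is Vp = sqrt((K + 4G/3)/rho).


First compute the effective modulus:
K + 4G/3 = 114e9 + 4*21e9/3 = 142000000000.0 Pa
Then divide by density:
142000000000.0 / 2230 = 63677130.0448 Pa/(kg/m^3)
Take the square root:
Vp = sqrt(63677130.0448) = 7979.8 m/s

7979.8


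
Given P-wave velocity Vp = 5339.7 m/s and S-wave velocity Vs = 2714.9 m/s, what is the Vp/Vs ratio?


Vp/Vs = 5339.7 / 2714.9
= 1.9668

1.9668


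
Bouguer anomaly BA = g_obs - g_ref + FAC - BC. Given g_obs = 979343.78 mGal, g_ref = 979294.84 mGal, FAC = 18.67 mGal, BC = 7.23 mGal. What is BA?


BA = g_obs - g_ref + FAC - BC
= 979343.78 - 979294.84 + 18.67 - 7.23
= 60.38 mGal

60.38


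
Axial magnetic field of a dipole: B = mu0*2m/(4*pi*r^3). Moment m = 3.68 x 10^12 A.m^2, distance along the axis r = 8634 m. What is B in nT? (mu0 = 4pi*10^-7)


m = 3.68 x 10^12 = 3680000000000 A.m^2
2m = 7360000000000 A.m^2
r^3 = 8634^3 = 643629784104
B = (4pi*10^-7) * 7360000000000 / (4*pi * 643629784104) * 1e9
= 9248848.772168 / 8088090405490.84 * 1e9
= 1143.5145 nT

1143.5145


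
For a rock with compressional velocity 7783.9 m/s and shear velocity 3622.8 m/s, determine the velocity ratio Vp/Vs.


Vp/Vs = 7783.9 / 3622.8
= 2.1486

2.1486


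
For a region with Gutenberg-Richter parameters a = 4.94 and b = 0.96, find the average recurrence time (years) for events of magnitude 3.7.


log10(N) = 4.94 - 0.96*3.7 = 1.388
N = 10^1.388 = 24.434306
T = 1/N = 1/24.434306 = 0.0409 years

0.0409


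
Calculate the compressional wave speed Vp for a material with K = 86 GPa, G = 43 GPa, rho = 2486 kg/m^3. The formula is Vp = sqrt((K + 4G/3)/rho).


First compute the effective modulus:
K + 4G/3 = 86e9 + 4*43e9/3 = 143333333333.33 Pa
Then divide by density:
143333333333.33 / 2486 = 57656208.0987 Pa/(kg/m^3)
Take the square root:
Vp = sqrt(57656208.0987) = 7593.17 m/s

7593.17


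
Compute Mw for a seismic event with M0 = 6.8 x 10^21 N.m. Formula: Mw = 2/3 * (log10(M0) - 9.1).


log10(M0) = log10(6.8 x 10^21) = 21.8325
Mw = 2/3 * (21.8325 - 9.1)
= 2/3 * 12.7325
= 8.49

8.49


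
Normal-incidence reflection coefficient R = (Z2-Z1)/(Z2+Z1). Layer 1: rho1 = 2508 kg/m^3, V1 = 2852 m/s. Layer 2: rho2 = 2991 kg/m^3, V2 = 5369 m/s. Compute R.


Z1 = 2508 * 2852 = 7152816
Z2 = 2991 * 5369 = 16058679
R = (16058679 - 7152816) / (16058679 + 7152816) = 8905863 / 23211495 = 0.3837

0.3837


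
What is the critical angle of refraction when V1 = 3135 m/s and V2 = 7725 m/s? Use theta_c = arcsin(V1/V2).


V1/V2 = 3135/7725 = 0.405825
theta_c = arcsin(0.405825) = 23.9429 degrees

23.9429


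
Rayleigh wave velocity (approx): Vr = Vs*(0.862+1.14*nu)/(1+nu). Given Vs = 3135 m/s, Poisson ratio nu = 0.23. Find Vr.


Numerator factor = 0.862 + 1.14*0.23 = 1.1242
Denominator = 1 + 0.23 = 1.23
Vr = 3135 * 1.1242 / 1.23 = 2865.34 m/s

2865.34


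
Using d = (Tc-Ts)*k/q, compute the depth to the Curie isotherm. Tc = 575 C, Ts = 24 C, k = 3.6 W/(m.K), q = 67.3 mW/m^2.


T_Curie - T_surf = 575 - 24 = 551 C
Convert q to W/m^2: 67.3 mW/m^2 = 0.0673 W/m^2
d = 551 * 3.6 / 0.0673 = 29474.0 m

29474.0


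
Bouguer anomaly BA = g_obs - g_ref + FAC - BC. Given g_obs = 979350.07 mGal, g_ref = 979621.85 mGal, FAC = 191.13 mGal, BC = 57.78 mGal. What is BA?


BA = g_obs - g_ref + FAC - BC
= 979350.07 - 979621.85 + 191.13 - 57.78
= -138.43 mGal

-138.43


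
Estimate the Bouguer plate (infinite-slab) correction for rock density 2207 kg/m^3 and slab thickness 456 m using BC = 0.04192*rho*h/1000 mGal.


BC = 0.04192 * rho * h / 1000
= 0.04192 * 2207 * 456 / 1000
= 42.188 mGal

42.188


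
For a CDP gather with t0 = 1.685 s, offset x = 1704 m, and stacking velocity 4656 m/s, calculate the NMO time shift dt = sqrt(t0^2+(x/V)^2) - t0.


x/Vnmo = 1704/4656 = 0.365979
(x/Vnmo)^2 = 0.133941
t0^2 = 2.839225
sqrt(2.839225 + 0.133941) = 1.724287
dt = 1.724287 - 1.685 = 0.039287

0.039287


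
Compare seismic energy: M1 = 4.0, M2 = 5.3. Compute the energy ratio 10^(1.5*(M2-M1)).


M2 - M1 = 5.3 - 4.0 = 1.3
1.5 * 1.3 = 1.95
ratio = 10^1.95 = 89.13

89.13


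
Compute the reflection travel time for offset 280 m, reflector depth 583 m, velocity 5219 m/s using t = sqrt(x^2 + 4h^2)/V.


x^2 + 4h^2 = 280^2 + 4*583^2 = 78400 + 1359556 = 1437956
sqrt(1437956) = 1199.148
t = 1199.148 / 5219 = 0.2298 s

0.2298


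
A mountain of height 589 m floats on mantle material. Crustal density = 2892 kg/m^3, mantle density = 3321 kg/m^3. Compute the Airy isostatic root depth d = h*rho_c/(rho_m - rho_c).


rho_m - rho_c = 3321 - 2892 = 429
d = 589 * 2892 / 429
= 1703388 / 429
= 3970.6 m

3970.6


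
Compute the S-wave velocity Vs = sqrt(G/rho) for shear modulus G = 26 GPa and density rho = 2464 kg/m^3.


Convert G to Pa: G = 26e9 Pa
Compute G/rho = 26e9 / 2464 = 10551948.0519
Vs = sqrt(10551948.0519) = 3248.38 m/s

3248.38


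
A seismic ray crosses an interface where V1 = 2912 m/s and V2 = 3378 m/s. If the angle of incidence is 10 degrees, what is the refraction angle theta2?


sin(theta1) = sin(10 deg) = 0.173648
sin(theta2) = V2/V1 * sin(theta1) = 3378/2912 * 0.173648 = 0.201437
theta2 = arcsin(0.201437) = 11.621 degrees

11.621


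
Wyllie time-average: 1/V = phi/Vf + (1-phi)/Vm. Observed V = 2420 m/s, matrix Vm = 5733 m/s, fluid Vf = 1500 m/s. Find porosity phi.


1/V - 1/Vm = 1/2420 - 1/5733 = 0.00023879
1/Vf - 1/Vm = 1/1500 - 1/5733 = 0.00049224
phi = 0.00023879 / 0.00049224 = 0.4851

0.4851


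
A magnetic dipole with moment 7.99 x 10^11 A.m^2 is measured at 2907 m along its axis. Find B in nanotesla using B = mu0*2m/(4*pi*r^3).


m = 7.99 x 10^11 = 799000000000 A.m^2
2m = 1598000000000 A.m^2
r^3 = 2907^3 = 24566036643
B = (4pi*10^-7) * 1598000000000 / (4*pi * 24566036643) * 1e9
= 2008106.024175 / 308705920981.87 * 1e9
= 6504.9158 nT

6504.9158


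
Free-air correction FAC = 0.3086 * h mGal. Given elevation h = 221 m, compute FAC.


FAC = 0.3086 * h
= 0.3086 * 221
= 68.2006 mGal

68.2006


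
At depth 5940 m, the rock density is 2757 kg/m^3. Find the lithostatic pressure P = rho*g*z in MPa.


P = rho * g * z / 1e6
= 2757 * 9.81 * 5940 / 1e6
= 160654249.8 / 1e6
= 160.6542 MPa

160.6542


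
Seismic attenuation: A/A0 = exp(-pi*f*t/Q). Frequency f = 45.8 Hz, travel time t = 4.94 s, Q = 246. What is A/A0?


pi*f*t/Q = pi*45.8*4.94/246 = 2.889397
A/A0 = exp(-2.889397) = 0.05561

0.05561


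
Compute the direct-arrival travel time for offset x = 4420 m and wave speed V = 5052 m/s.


t = x / V
= 4420 / 5052
= 0.8749 s

0.8749


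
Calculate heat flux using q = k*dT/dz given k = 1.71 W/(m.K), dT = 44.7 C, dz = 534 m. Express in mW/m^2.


q = k * dT / dz * 1000
= 1.71 * 44.7 / 534 * 1000
= 0.14314 * 1000
= 143.1404 mW/m^2

143.1404


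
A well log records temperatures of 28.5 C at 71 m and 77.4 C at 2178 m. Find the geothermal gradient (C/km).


dT = 77.4 - 28.5 = 48.9 C
dz = 2178 - 71 = 2107 m
gradient = dT/dz * 1000 = 48.9/2107 * 1000 = 23.2084 C/km

23.2084


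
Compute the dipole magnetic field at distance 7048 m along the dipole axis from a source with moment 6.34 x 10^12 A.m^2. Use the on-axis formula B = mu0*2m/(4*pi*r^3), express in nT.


m = 6.34 x 10^12 = 6340000000000 A.m^2
2m = 12680000000000 A.m^2
r^3 = 7048^3 = 350104494592
B = (4pi*10^-7) * 12680000000000 / (4*pi * 350104494592) * 1e9
= 15934157.939007 / 4399542832795.98 * 1e9
= 3621.7758 nT

3621.7758


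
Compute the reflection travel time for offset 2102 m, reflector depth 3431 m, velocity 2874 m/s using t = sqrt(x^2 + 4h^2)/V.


x^2 + 4h^2 = 2102^2 + 4*3431^2 = 4418404 + 47087044 = 51505448
sqrt(51505448) = 7176.7296
t = 7176.7296 / 2874 = 2.4971 s

2.4971


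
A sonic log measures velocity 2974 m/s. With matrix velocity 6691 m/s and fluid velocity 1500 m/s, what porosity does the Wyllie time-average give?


1/V - 1/Vm = 1/2974 - 1/6691 = 0.00018679
1/Vf - 1/Vm = 1/1500 - 1/6691 = 0.00051721
phi = 0.00018679 / 0.00051721 = 0.3612

0.3612


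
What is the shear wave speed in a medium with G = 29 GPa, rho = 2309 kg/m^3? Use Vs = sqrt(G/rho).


Convert G to Pa: G = 29e9 Pa
Compute G/rho = 29e9 / 2309 = 12559549.5886
Vs = sqrt(12559549.5886) = 3543.95 m/s

3543.95


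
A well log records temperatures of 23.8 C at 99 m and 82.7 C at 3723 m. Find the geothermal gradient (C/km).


dT = 82.7 - 23.8 = 58.9 C
dz = 3723 - 99 = 3624 m
gradient = dT/dz * 1000 = 58.9/3624 * 1000 = 16.2528 C/km

16.2528


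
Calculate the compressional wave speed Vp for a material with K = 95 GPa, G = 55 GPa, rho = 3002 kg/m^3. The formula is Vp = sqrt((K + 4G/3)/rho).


First compute the effective modulus:
K + 4G/3 = 95e9 + 4*55e9/3 = 168333333333.33 Pa
Then divide by density:
168333333333.33 / 3002 = 56073728.6254 Pa/(kg/m^3)
Take the square root:
Vp = sqrt(56073728.6254) = 7488.24 m/s

7488.24


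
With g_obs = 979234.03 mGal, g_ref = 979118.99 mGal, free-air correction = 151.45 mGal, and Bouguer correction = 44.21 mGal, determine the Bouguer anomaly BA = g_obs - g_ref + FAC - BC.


BA = g_obs - g_ref + FAC - BC
= 979234.03 - 979118.99 + 151.45 - 44.21
= 222.28 mGal

222.28


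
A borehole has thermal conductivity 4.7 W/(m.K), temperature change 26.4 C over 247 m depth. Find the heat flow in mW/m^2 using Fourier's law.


q = k * dT / dz * 1000
= 4.7 * 26.4 / 247 * 1000
= 0.502348 * 1000
= 502.3482 mW/m^2

502.3482


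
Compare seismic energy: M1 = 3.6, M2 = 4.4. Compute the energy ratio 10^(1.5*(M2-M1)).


M2 - M1 = 4.4 - 3.6 = 0.8
1.5 * 0.8 = 1.2
ratio = 10^1.2 = 15.85

15.85


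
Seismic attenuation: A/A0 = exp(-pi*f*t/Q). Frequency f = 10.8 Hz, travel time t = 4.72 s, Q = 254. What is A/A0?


pi*f*t/Q = pi*10.8*4.72/254 = 0.630495
A/A0 = exp(-0.630495) = 0.532328

0.532328


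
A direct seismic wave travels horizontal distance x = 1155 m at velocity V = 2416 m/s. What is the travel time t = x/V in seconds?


t = x / V
= 1155 / 2416
= 0.4781 s

0.4781


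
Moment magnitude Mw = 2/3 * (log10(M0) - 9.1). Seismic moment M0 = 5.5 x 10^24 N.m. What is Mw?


log10(M0) = log10(5.5 x 10^24) = 24.7404
Mw = 2/3 * (24.7404 - 9.1)
= 2/3 * 15.6404
= 10.43

10.43


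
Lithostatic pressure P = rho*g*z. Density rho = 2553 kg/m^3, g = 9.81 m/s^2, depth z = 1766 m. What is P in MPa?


P = rho * g * z / 1e6
= 2553 * 9.81 * 1766 / 1e6
= 44229346.38 / 1e6
= 44.2293 MPa

44.2293


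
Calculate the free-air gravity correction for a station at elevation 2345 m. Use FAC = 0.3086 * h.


FAC = 0.3086 * h
= 0.3086 * 2345
= 723.667 mGal

723.667


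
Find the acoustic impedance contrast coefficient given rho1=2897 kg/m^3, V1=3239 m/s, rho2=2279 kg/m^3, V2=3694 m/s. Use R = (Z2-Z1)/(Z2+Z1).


Z1 = 2897 * 3239 = 9383383
Z2 = 2279 * 3694 = 8418626
R = (8418626 - 9383383) / (8418626 + 9383383) = -964757 / 17802009 = -0.0542

-0.0542


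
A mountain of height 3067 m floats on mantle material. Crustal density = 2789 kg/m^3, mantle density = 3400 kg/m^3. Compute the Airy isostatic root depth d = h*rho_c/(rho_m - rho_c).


rho_m - rho_c = 3400 - 2789 = 611
d = 3067 * 2789 / 611
= 8553863 / 611
= 13999.78 m

13999.78


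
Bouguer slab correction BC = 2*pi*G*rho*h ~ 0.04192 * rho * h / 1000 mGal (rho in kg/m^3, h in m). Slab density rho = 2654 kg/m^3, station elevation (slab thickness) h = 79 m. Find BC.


BC = 0.04192 * rho * h / 1000
= 0.04192 * 2654 * 79 / 1000
= 8.7892 mGal

8.7892


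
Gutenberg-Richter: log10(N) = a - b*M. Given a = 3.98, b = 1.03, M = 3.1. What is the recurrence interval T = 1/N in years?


log10(N) = 3.98 - 1.03*3.1 = 0.787
N = 10^0.787 = 6.123504
T = 1/N = 1/6.123504 = 0.1633 years

0.1633


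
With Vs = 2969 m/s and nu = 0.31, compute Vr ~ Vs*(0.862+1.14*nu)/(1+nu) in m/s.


Numerator factor = 0.862 + 1.14*0.31 = 1.2154
Denominator = 1 + 0.31 = 1.31
Vr = 2969 * 1.2154 / 1.31 = 2754.6 m/s

2754.6


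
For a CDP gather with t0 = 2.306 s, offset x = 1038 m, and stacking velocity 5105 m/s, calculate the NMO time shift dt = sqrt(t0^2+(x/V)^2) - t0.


x/Vnmo = 1038/5105 = 0.20333
(x/Vnmo)^2 = 0.041343
t0^2 = 5.317636
sqrt(5.317636 + 0.041343) = 2.314947
dt = 2.314947 - 2.306 = 0.008947

0.008947


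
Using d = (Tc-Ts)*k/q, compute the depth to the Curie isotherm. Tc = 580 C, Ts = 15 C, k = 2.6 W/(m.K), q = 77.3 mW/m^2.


T_Curie - T_surf = 580 - 15 = 565 C
Convert q to W/m^2: 77.3 mW/m^2 = 0.0773 W/m^2
d = 565 * 2.6 / 0.0773 = 19003.88 m

19003.88


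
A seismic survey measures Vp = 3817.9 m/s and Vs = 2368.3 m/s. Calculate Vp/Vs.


Vp/Vs = 3817.9 / 2368.3
= 1.6121

1.6121


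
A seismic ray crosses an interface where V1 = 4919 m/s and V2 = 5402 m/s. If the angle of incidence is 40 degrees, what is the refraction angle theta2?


sin(theta1) = sin(40 deg) = 0.642788
sin(theta2) = V2/V1 * sin(theta1) = 5402/4919 * 0.642788 = 0.705903
theta2 = arcsin(0.705903) = 44.9026 degrees

44.9026


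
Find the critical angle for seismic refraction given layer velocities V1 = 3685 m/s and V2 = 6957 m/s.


V1/V2 = 3685/6957 = 0.529682
theta_c = arcsin(0.529682) = 31.984 degrees

31.984


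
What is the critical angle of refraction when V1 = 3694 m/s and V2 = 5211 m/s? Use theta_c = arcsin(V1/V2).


V1/V2 = 3694/5211 = 0.708885
theta_c = arcsin(0.708885) = 45.1443 degrees

45.1443


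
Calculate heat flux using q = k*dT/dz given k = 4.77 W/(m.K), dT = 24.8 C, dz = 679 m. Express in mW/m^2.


q = k * dT / dz * 1000
= 4.77 * 24.8 / 679 * 1000
= 0.174221 * 1000
= 174.2209 mW/m^2

174.2209


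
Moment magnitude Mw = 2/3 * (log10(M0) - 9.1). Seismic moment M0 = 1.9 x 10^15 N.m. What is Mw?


log10(M0) = log10(1.9 x 10^15) = 15.2788
Mw = 2/3 * (15.2788 - 9.1)
= 2/3 * 6.1788
= 4.12

4.12


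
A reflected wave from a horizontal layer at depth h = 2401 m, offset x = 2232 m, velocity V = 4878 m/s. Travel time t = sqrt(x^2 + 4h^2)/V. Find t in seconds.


x^2 + 4h^2 = 2232^2 + 4*2401^2 = 4981824 + 23059204 = 28041028
sqrt(28041028) = 5295.378
t = 5295.378 / 4878 = 1.0856 s

1.0856


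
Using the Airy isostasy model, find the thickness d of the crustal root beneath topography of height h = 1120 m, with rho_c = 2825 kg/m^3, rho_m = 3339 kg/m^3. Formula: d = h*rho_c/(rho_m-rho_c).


rho_m - rho_c = 3339 - 2825 = 514
d = 1120 * 2825 / 514
= 3164000 / 514
= 6155.64 m

6155.64


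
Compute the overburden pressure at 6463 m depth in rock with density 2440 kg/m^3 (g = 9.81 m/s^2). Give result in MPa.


P = rho * g * z / 1e6
= 2440 * 9.81 * 6463 / 1e6
= 154700953.2 / 1e6
= 154.701 MPa

154.701


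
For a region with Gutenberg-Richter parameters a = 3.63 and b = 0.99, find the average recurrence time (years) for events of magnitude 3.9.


log10(N) = 3.63 - 0.99*3.9 = -0.231
N = 10^-0.231 = 0.587489
T = 1/N = 1/0.587489 = 1.7022 years

1.7022


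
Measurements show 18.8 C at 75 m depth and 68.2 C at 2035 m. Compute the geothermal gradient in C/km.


dT = 68.2 - 18.8 = 49.4 C
dz = 2035 - 75 = 1960 m
gradient = dT/dz * 1000 = 49.4/1960 * 1000 = 25.2041 C/km

25.2041


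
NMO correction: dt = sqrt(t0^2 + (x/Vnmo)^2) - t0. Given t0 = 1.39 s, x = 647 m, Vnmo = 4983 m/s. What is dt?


x/Vnmo = 647/4983 = 0.129841
(x/Vnmo)^2 = 0.016859
t0^2 = 1.9321
sqrt(1.9321 + 0.016859) = 1.396051
dt = 1.396051 - 1.39 = 0.006051

0.006051


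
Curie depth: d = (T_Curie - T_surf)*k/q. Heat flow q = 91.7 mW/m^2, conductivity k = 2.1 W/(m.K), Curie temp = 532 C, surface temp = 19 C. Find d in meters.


T_Curie - T_surf = 532 - 19 = 513 C
Convert q to W/m^2: 91.7 mW/m^2 = 0.0917 W/m^2
d = 513 * 2.1 / 0.0917 = 11748.09 m

11748.09


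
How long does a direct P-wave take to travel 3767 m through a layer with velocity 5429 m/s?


t = x / V
= 3767 / 5429
= 0.6939 s

0.6939


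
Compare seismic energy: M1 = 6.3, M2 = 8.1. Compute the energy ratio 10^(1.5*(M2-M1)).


M2 - M1 = 8.1 - 6.3 = 1.8
1.5 * 1.8 = 2.7
ratio = 10^2.7 = 501.19

501.19


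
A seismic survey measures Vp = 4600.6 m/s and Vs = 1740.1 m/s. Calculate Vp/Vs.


Vp/Vs = 4600.6 / 1740.1
= 2.6439

2.6439


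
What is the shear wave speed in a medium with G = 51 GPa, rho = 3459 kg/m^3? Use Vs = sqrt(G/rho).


Convert G to Pa: G = 51e9 Pa
Compute G/rho = 51e9 / 3459 = 14744145.7069
Vs = sqrt(14744145.7069) = 3839.81 m/s

3839.81


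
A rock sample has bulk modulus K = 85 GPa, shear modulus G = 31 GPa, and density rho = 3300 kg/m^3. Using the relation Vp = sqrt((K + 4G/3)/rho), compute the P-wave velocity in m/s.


First compute the effective modulus:
K + 4G/3 = 85e9 + 4*31e9/3 = 126333333333.33 Pa
Then divide by density:
126333333333.33 / 3300 = 38282828.2828 Pa/(kg/m^3)
Take the square root:
Vp = sqrt(38282828.2828) = 6187.31 m/s

6187.31


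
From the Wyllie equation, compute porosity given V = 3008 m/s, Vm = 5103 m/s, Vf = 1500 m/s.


1/V - 1/Vm = 1/3008 - 1/5103 = 0.00013648
1/Vf - 1/Vm = 1/1500 - 1/5103 = 0.0004707
phi = 0.00013648 / 0.0004707 = 0.29

0.29


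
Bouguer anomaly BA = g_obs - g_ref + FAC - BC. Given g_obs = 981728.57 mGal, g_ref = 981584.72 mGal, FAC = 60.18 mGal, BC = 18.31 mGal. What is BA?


BA = g_obs - g_ref + FAC - BC
= 981728.57 - 981584.72 + 60.18 - 18.31
= 185.72 mGal

185.72


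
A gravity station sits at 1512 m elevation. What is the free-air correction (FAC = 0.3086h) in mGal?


FAC = 0.3086 * h
= 0.3086 * 1512
= 466.6032 mGal

466.6032


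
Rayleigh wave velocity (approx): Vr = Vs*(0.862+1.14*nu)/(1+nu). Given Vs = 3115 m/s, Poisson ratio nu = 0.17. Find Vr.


Numerator factor = 0.862 + 1.14*0.17 = 1.0558
Denominator = 1 + 0.17 = 1.17
Vr = 3115 * 1.0558 / 1.17 = 2810.95 m/s

2810.95


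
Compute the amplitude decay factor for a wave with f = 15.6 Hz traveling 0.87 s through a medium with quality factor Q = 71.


pi*f*t/Q = pi*15.6*0.87/71 = 0.600531
A/A0 = exp(-0.600531) = 0.54852

0.54852


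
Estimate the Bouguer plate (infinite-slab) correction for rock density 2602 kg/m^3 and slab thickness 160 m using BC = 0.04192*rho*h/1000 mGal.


BC = 0.04192 * rho * h / 1000
= 0.04192 * 2602 * 160 / 1000
= 17.4521 mGal

17.4521


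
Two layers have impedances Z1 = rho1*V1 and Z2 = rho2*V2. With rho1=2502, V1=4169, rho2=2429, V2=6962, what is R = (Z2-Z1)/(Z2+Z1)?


Z1 = 2502 * 4169 = 10430838
Z2 = 2429 * 6962 = 16910698
R = (16910698 - 10430838) / (16910698 + 10430838) = 6479860 / 27341536 = 0.237

0.237


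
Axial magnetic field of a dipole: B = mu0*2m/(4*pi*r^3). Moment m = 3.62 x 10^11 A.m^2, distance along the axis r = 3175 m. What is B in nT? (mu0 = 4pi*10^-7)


m = 3.62 x 10^11 = 362000000000 A.m^2
2m = 724000000000 A.m^2
r^3 = 3175^3 = 32005984375
B = (4pi*10^-7) * 724000000000 / (4*pi * 32005984375) * 1e9
= 909805.23248 / 402199061533.64 * 1e9
= 2262.077 nT

2262.077


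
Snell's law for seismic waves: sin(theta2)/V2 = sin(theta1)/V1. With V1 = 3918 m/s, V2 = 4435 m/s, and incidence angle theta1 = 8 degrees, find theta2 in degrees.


sin(theta1) = sin(8 deg) = 0.139173
sin(theta2) = V2/V1 * sin(theta1) = 4435/3918 * 0.139173 = 0.157538
theta2 = arcsin(0.157538) = 9.064 degrees

9.064


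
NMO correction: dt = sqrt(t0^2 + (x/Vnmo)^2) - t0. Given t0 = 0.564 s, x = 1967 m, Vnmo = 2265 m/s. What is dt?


x/Vnmo = 1967/2265 = 0.868433
(x/Vnmo)^2 = 0.754175
t0^2 = 0.318096
sqrt(0.318096 + 0.754175) = 1.035505
dt = 1.035505 - 0.564 = 0.471505

0.471505


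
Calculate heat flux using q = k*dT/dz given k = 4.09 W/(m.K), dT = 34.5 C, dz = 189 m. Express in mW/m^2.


q = k * dT / dz * 1000
= 4.09 * 34.5 / 189 * 1000
= 0.746587 * 1000
= 746.5873 mW/m^2

746.5873


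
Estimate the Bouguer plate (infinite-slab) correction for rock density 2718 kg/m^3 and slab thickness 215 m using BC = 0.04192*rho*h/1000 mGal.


BC = 0.04192 * rho * h / 1000
= 0.04192 * 2718 * 215 / 1000
= 24.4968 mGal

24.4968


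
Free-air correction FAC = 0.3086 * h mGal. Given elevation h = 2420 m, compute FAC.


FAC = 0.3086 * h
= 0.3086 * 2420
= 746.812 mGal

746.812


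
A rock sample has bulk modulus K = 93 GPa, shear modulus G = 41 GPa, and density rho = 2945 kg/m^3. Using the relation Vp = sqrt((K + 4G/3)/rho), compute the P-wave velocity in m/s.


First compute the effective modulus:
K + 4G/3 = 93e9 + 4*41e9/3 = 147666666666.67 Pa
Then divide by density:
147666666666.67 / 2945 = 50141482.7391 Pa/(kg/m^3)
Take the square root:
Vp = sqrt(50141482.7391) = 7081.07 m/s

7081.07


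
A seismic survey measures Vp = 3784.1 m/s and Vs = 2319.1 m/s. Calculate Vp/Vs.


Vp/Vs = 3784.1 / 2319.1
= 1.6317

1.6317


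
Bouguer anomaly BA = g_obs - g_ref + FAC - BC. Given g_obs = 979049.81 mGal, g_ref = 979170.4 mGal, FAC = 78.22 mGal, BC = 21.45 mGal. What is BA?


BA = g_obs - g_ref + FAC - BC
= 979049.81 - 979170.4 + 78.22 - 21.45
= -63.82 mGal

-63.82


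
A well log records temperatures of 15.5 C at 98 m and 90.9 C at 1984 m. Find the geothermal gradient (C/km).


dT = 90.9 - 15.5 = 75.4 C
dz = 1984 - 98 = 1886 m
gradient = dT/dz * 1000 = 75.4/1886 * 1000 = 39.9788 C/km

39.9788


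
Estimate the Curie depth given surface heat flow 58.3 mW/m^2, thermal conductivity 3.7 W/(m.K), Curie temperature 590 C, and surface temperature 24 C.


T_Curie - T_surf = 590 - 24 = 566 C
Convert q to W/m^2: 58.3 mW/m^2 = 0.0583 W/m^2
d = 566 * 3.7 / 0.0583 = 35921.1 m

35921.1


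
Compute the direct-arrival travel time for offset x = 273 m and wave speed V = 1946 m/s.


t = x / V
= 273 / 1946
= 0.1403 s

0.1403


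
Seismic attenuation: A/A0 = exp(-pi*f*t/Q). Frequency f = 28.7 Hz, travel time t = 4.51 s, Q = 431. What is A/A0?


pi*f*t/Q = pi*28.7*4.51/431 = 0.943476
A/A0 = exp(-0.943476) = 0.389272

0.389272


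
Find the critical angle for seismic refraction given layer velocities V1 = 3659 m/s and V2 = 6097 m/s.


V1/V2 = 3659/6097 = 0.600131
theta_c = arcsin(0.600131) = 36.8793 degrees

36.8793


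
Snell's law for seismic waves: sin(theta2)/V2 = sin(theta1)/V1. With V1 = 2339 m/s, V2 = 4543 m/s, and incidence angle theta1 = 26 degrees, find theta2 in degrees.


sin(theta1) = sin(26 deg) = 0.438371
sin(theta2) = V2/V1 * sin(theta1) = 4543/2339 * 0.438371 = 0.851441
theta2 = arcsin(0.851441) = 58.3687 degrees

58.3687


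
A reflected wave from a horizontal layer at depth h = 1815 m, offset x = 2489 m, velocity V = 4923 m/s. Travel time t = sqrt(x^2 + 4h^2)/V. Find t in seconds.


x^2 + 4h^2 = 2489^2 + 4*1815^2 = 6195121 + 13176900 = 19372021
sqrt(19372021) = 4401.3658
t = 4401.3658 / 4923 = 0.894 s

0.894


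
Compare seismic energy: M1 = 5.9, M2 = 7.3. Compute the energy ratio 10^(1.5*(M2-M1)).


M2 - M1 = 7.3 - 5.9 = 1.4
1.5 * 1.4 = 2.1
ratio = 10^2.1 = 125.89

125.89


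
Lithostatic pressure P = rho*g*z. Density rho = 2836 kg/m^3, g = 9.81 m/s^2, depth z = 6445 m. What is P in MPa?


P = rho * g * z / 1e6
= 2836 * 9.81 * 6445 / 1e6
= 179307376.2 / 1e6
= 179.3074 MPa

179.3074


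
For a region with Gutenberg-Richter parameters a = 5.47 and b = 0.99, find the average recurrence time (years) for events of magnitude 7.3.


log10(N) = 5.47 - 0.99*7.3 = -1.757
N = 10^-1.757 = 0.017498
T = 1/N = 1/0.017498 = 57.1479 years

57.1479


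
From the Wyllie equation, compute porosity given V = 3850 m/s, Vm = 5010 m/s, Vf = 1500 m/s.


1/V - 1/Vm = 1/3850 - 1/5010 = 6.014e-05
1/Vf - 1/Vm = 1/1500 - 1/5010 = 0.00046707
phi = 6.014e-05 / 0.00046707 = 0.1288

0.1288


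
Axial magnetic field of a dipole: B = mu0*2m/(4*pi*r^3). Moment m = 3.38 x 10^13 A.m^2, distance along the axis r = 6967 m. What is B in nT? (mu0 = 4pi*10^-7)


m = 3.38 x 10^13 = 33800000000000 A.m^2
2m = 67600000000000 A.m^2
r^3 = 6967^3 = 338171833063
B = (4pi*10^-7) * 67600000000000 / (4*pi * 338171833063) * 1e9
= 84948665.353068 / 4249592585606.86 * 1e9
= 19989.8375 nT

19989.8375


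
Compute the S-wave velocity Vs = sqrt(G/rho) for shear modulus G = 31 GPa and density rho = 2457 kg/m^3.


Convert G to Pa: G = 31e9 Pa
Compute G/rho = 31e9 / 2457 = 12617012.617
Vs = sqrt(12617012.617) = 3552.04 m/s

3552.04


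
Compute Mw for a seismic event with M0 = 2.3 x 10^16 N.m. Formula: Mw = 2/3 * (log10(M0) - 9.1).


log10(M0) = log10(2.3 x 10^16) = 16.3617
Mw = 2/3 * (16.3617 - 9.1)
= 2/3 * 7.2617
= 4.84

4.84


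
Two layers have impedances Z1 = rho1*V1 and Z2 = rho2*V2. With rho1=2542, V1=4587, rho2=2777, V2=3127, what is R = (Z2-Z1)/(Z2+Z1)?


Z1 = 2542 * 4587 = 11660154
Z2 = 2777 * 3127 = 8683679
R = (8683679 - 11660154) / (8683679 + 11660154) = -2976475 / 20343833 = -0.1463

-0.1463


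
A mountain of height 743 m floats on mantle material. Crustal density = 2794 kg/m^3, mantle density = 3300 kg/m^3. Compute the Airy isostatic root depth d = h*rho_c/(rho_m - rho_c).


rho_m - rho_c = 3300 - 2794 = 506
d = 743 * 2794 / 506
= 2075942 / 506
= 4102.65 m

4102.65


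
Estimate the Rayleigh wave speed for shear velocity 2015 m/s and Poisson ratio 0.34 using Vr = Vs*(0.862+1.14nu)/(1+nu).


Numerator factor = 0.862 + 1.14*0.34 = 1.2496
Denominator = 1 + 0.34 = 1.34
Vr = 2015 * 1.2496 / 1.34 = 1879.06 m/s

1879.06


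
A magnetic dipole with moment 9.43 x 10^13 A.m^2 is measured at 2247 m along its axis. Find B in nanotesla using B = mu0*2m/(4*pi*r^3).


m = 9.43 x 10^13 = 94300000000000 A.m^2
2m = 188600000000000 A.m^2
r^3 = 2247^3 = 11345123223
B = (4pi*10^-7) * 188600000000000 / (4*pi * 11345123223) * 1e9
= 237001749.786814 / 142567023085.79 * 1e9
= 1662388.2905 nT

1662388.2905


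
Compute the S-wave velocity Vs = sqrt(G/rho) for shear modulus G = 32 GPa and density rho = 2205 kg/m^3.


Convert G to Pa: G = 32e9 Pa
Compute G/rho = 32e9 / 2205 = 14512471.6553
Vs = sqrt(14512471.6553) = 3809.52 m/s

3809.52


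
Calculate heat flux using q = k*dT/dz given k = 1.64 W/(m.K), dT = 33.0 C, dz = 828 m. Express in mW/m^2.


q = k * dT / dz * 1000
= 1.64 * 33.0 / 828 * 1000
= 0.065362 * 1000
= 65.3623 mW/m^2

65.3623


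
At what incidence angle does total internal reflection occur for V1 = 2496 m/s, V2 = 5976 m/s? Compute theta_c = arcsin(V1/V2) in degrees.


V1/V2 = 2496/5976 = 0.417671
theta_c = arcsin(0.417671) = 24.6876 degrees

24.6876


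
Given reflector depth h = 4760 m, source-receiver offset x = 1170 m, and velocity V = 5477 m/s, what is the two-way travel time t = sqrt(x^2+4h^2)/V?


x^2 + 4h^2 = 1170^2 + 4*4760^2 = 1368900 + 90630400 = 91999300
sqrt(91999300) = 9591.6266
t = 9591.6266 / 5477 = 1.7513 s

1.7513


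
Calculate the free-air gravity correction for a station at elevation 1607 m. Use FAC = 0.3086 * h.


FAC = 0.3086 * h
= 0.3086 * 1607
= 495.9202 mGal

495.9202


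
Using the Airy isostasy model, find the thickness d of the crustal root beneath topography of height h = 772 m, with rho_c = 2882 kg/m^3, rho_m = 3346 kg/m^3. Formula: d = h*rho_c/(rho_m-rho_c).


rho_m - rho_c = 3346 - 2882 = 464
d = 772 * 2882 / 464
= 2224904 / 464
= 4795.05 m

4795.05


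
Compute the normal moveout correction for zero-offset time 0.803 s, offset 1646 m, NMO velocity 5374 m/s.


x/Vnmo = 1646/5374 = 0.30629
(x/Vnmo)^2 = 0.093813
t0^2 = 0.644809
sqrt(0.644809 + 0.093813) = 0.859431
dt = 0.859431 - 0.803 = 0.056431

0.056431


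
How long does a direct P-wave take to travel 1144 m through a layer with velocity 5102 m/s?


t = x / V
= 1144 / 5102
= 0.2242 s

0.2242


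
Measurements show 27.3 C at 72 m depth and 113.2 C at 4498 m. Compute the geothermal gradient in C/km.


dT = 113.2 - 27.3 = 85.9 C
dz = 4498 - 72 = 4426 m
gradient = dT/dz * 1000 = 85.9/4426 * 1000 = 19.408 C/km

19.408


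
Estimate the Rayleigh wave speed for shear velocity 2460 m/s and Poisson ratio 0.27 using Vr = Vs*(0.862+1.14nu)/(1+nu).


Numerator factor = 0.862 + 1.14*0.27 = 1.1698
Denominator = 1 + 0.27 = 1.27
Vr = 2460 * 1.1698 / 1.27 = 2265.91 m/s

2265.91


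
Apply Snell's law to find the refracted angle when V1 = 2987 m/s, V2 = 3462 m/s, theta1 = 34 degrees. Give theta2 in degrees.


sin(theta1) = sin(34 deg) = 0.559193
sin(theta2) = V2/V1 * sin(theta1) = 3462/2987 * 0.559193 = 0.648117
theta2 = arcsin(0.648117) = 40.3998 degrees

40.3998


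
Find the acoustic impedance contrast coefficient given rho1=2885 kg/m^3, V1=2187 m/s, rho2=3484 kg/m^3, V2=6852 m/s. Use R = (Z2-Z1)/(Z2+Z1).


Z1 = 2885 * 2187 = 6309495
Z2 = 3484 * 6852 = 23872368
R = (23872368 - 6309495) / (23872368 + 6309495) = 17562873 / 30181863 = 0.5819

0.5819


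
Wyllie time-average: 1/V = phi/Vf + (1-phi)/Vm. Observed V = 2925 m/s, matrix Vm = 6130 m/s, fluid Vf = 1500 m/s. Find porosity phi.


1/V - 1/Vm = 1/2925 - 1/6130 = 0.00017875
1/Vf - 1/Vm = 1/1500 - 1/6130 = 0.00050353
phi = 0.00017875 / 0.00050353 = 0.355

0.355


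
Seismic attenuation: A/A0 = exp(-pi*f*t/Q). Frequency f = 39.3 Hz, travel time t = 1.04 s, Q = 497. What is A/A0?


pi*f*t/Q = pi*39.3*1.04/497 = 0.258356
A/A0 = exp(-0.258356) = 0.77232

0.77232


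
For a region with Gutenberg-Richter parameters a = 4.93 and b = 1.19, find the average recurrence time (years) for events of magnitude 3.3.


log10(N) = 4.93 - 1.19*3.3 = 1.003
N = 10^1.003 = 10.069317
T = 1/N = 1/10.069317 = 0.0993 years

0.0993


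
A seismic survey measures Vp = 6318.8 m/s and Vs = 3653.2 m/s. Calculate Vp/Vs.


Vp/Vs = 6318.8 / 3653.2
= 1.7297

1.7297


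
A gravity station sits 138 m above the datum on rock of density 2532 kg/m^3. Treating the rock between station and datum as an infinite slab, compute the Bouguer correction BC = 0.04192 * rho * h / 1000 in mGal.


BC = 0.04192 * rho * h / 1000
= 0.04192 * 2532 * 138 / 1000
= 14.6475 mGal

14.6475


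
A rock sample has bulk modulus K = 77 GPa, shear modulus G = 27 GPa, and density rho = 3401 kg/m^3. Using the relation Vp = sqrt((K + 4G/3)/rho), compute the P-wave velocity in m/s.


First compute the effective modulus:
K + 4G/3 = 77e9 + 4*27e9/3 = 113000000000.0 Pa
Then divide by density:
113000000000.0 / 3401 = 33225521.9053 Pa/(kg/m^3)
Take the square root:
Vp = sqrt(33225521.9053) = 5764.16 m/s

5764.16


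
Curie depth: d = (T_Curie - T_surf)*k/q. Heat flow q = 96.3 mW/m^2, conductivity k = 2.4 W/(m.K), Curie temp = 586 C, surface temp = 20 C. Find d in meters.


T_Curie - T_surf = 586 - 20 = 566 C
Convert q to W/m^2: 96.3 mW/m^2 = 0.0963 W/m^2
d = 566 * 2.4 / 0.0963 = 14105.92 m

14105.92


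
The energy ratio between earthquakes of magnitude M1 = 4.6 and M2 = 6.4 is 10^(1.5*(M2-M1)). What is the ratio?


M2 - M1 = 6.4 - 4.6 = 1.8
1.5 * 1.8 = 2.7
ratio = 10^2.7 = 501.19

501.19


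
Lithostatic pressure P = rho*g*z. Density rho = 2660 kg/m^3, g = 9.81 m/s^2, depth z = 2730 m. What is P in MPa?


P = rho * g * z / 1e6
= 2660 * 9.81 * 2730 / 1e6
= 71238258.0 / 1e6
= 71.2383 MPa

71.2383


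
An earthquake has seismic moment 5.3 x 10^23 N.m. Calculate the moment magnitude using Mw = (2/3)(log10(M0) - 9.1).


log10(M0) = log10(5.3 x 10^23) = 23.7243
Mw = 2/3 * (23.7243 - 9.1)
= 2/3 * 14.6243
= 9.75

9.75


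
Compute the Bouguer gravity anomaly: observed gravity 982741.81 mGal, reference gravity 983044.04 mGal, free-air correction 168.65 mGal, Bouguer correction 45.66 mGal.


BA = g_obs - g_ref + FAC - BC
= 982741.81 - 983044.04 + 168.65 - 45.66
= -179.24 mGal

-179.24


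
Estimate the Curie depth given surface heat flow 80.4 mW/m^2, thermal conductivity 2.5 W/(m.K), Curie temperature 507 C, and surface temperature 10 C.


T_Curie - T_surf = 507 - 10 = 497 C
Convert q to W/m^2: 80.4 mW/m^2 = 0.0804 W/m^2
d = 497 * 2.5 / 0.0804 = 15453.98 m

15453.98


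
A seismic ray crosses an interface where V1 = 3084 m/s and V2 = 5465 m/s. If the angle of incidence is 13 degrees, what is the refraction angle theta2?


sin(theta1) = sin(13 deg) = 0.224951
sin(theta2) = V2/V1 * sin(theta1) = 5465/3084 * 0.224951 = 0.398624
theta2 = arcsin(0.398624) = 23.4922 degrees

23.4922


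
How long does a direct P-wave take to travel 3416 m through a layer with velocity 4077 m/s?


t = x / V
= 3416 / 4077
= 0.8379 s

0.8379


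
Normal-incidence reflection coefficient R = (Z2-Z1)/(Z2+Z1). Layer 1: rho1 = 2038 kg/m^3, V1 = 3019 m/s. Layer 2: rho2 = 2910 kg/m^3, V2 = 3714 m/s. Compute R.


Z1 = 2038 * 3019 = 6152722
Z2 = 2910 * 3714 = 10807740
R = (10807740 - 6152722) / (10807740 + 6152722) = 4655018 / 16960462 = 0.2745

0.2745


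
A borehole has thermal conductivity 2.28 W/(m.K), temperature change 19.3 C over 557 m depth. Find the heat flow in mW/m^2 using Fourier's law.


q = k * dT / dz * 1000
= 2.28 * 19.3 / 557 * 1000
= 0.079002 * 1000
= 79.0018 mW/m^2

79.0018


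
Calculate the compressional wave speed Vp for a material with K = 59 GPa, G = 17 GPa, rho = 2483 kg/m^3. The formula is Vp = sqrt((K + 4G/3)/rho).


First compute the effective modulus:
K + 4G/3 = 59e9 + 4*17e9/3 = 81666666666.67 Pa
Then divide by density:
81666666666.67 / 2483 = 32890320.8484 Pa/(kg/m^3)
Take the square root:
Vp = sqrt(32890320.8484) = 5735.01 m/s

5735.01


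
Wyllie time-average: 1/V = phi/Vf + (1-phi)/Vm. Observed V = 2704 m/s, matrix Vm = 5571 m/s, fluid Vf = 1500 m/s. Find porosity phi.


1/V - 1/Vm = 1/2704 - 1/5571 = 0.00019032
1/Vf - 1/Vm = 1/1500 - 1/5571 = 0.00048717
phi = 0.00019032 / 0.00048717 = 0.3907

0.3907


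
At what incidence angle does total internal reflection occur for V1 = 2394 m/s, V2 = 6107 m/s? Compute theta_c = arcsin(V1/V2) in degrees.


V1/V2 = 2394/6107 = 0.392009
theta_c = arcsin(0.392009) = 23.0796 degrees

23.0796


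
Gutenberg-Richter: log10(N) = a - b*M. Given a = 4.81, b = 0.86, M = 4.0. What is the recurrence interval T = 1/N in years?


log10(N) = 4.81 - 0.86*4.0 = 1.37
N = 10^1.37 = 23.442288
T = 1/N = 1/23.442288 = 0.0427 years

0.0427


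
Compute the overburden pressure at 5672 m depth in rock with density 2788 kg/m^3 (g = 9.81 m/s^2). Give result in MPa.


P = rho * g * z / 1e6
= 2788 * 9.81 * 5672 / 1e6
= 155130788.16 / 1e6
= 155.1308 MPa

155.1308


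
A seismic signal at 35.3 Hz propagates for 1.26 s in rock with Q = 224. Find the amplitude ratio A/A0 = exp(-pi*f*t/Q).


pi*f*t/Q = pi*35.3*1.26/224 = 0.623802
A/A0 = exp(-0.623802) = 0.535903

0.535903


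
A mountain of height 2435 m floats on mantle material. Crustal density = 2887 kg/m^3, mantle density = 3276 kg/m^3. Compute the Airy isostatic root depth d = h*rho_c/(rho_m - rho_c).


rho_m - rho_c = 3276 - 2887 = 389
d = 2435 * 2887 / 389
= 7029845 / 389
= 18071.58 m

18071.58


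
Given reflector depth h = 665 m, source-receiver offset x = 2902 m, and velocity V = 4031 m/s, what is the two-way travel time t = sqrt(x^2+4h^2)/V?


x^2 + 4h^2 = 2902^2 + 4*665^2 = 8421604 + 1768900 = 10190504
sqrt(10190504) = 3192.2569
t = 3192.2569 / 4031 = 0.7919 s

0.7919


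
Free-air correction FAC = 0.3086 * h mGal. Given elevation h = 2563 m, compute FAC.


FAC = 0.3086 * h
= 0.3086 * 2563
= 790.9418 mGal

790.9418


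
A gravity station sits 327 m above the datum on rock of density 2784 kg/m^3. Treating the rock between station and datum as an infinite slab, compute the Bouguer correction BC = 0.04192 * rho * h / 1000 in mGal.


BC = 0.04192 * rho * h / 1000
= 0.04192 * 2784 * 327 / 1000
= 38.1626 mGal

38.1626


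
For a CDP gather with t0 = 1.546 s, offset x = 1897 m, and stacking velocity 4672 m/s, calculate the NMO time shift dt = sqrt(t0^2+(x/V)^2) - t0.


x/Vnmo = 1897/4672 = 0.406036
(x/Vnmo)^2 = 0.164865
t0^2 = 2.390116
sqrt(2.390116 + 0.164865) = 1.598431
dt = 1.598431 - 1.546 = 0.052431

0.052431


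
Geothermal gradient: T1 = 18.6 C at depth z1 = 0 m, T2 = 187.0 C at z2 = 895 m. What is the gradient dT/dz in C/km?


dT = 187.0 - 18.6 = 168.4 C
dz = 895 - 0 = 895 m
gradient = dT/dz * 1000 = 168.4/895 * 1000 = 188.1564 C/km

188.1564


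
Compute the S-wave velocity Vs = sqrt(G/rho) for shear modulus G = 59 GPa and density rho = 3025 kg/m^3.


Convert G to Pa: G = 59e9 Pa
Compute G/rho = 59e9 / 3025 = 19504132.2314
Vs = sqrt(19504132.2314) = 4416.35 m/s

4416.35
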